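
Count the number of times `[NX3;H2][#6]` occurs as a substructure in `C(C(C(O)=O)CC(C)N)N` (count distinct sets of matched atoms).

[NX3;H2][#6] is the SMARTS for a primary amine: a trivalent nitrogen with two H attached to carbon.
The molecule carries 2 separate instances of a primary amino group (-NH2) meeting every constraint; each maps to a distinct set of atoms, giving 2 matches.

2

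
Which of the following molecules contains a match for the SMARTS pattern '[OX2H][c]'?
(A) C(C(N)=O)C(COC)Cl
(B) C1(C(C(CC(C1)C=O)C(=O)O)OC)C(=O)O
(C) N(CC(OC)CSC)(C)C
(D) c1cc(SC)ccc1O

[OX2H][c] describes a hydroxyl oxygen attached to an aromatic carbon (a phenol).
(A) has a methoxy ether (-OCH3) but the oxygen has H0, not H1.
(B) has a methoxy ether (-OCH3) but the oxygen has H0, not H1.
(C) has a methoxy ether (-OCH3) but the oxygen has H0, not H1.
(D) contains a hydroxyl group (-OH), which satisfies every atom and bond constraint.
So the answer is (D).

D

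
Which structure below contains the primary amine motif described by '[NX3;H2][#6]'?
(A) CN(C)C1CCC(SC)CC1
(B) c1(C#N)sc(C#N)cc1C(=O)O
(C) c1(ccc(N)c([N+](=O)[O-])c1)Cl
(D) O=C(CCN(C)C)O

[NX3;H2][#6] describes a trivalent nitrogen with two H attached to carbon (a primary amine).
(A) has a dimethylamino group (-N(CH3)2) but the nitrogen has H0, not H2.
(B) has a nitrile (-C#N) but the nitrogen is NX1 (triple-bonded), not NX3 with two H.
(C) contains a primary amino group (-NH2), which satisfies every atom and bond constraint.
(D) has a dimethylamino group (-N(CH3)2) but the nitrogen has H0, not H2.
So the answer is (C).

C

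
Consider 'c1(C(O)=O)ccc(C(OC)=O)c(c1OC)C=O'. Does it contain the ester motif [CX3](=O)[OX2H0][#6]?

Yes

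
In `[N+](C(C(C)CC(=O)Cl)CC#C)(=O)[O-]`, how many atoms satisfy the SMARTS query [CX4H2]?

2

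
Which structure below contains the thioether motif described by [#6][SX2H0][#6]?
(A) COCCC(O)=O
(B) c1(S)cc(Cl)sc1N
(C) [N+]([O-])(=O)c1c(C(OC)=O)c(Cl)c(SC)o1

[#6][SX2H0][#6] describes an aliphatic sulfur bridging two carbons with no H on the sulfur (a thioether).
(A) has a methoxy ether (-OCH3) but the bridging atom is O, not S.
(B) has a thiol (-SH) but the sulfur has H1, not H0 bridging two carbons.
(C) contains a methylthio ether (-SCH3), which satisfies every atom and bond constraint.
So the answer is (C).

C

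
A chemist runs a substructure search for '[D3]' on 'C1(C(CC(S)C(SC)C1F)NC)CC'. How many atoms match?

Check the 14 heavy atoms by environment: 5× C (D3) → match; 2× C (D2) → no; 1× F (D1) → no; 1× N (D2) → no; 3× C (D1) → no; 1× S (D1) → no; 1× S (D2) → no.
That gives 5 matching atoms.

5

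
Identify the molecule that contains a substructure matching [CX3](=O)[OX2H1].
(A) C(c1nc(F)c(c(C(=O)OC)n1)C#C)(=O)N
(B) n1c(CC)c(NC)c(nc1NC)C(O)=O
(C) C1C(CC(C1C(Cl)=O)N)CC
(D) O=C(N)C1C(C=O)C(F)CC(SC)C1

[CX3](=O)[OX2H1] describes an sp2 carbon double-bonded to O and single-bonded to an -OH oxygen (a carboxylic acid).
(A) has a primary amide (-C(=O)NH2) but the carbonyl is bonded to N, not to an -OH oxygen.
(B) contains a carboxylic acid group (-C(=O)OH), which satisfies every atom and bond constraint.
(C) has an acyl chloride (-C(=O)Cl) but the carbonyl is bonded to Cl, not to an -OH oxygen.
(D) has an aldehyde (-CHO) but there is no singly-bonded oxygen on the carbonyl carbon.
So the answer is (B).

B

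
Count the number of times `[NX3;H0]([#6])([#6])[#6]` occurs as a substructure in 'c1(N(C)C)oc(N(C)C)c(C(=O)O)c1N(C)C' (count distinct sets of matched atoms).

3

[NX3;H0]([#6])([#6])[#6] is the SMARTS for a tertiary amine: a trivalent nitrogen with no H, bonded to three carbons.
The molecule carries 3 separate instances of a dimethylamino group (-N(CH3)2) meeting every constraint; each maps to a distinct set of atoms, giving 3 matches.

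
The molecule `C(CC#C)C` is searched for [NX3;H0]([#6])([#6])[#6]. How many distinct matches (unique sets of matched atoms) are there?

[NX3;H0]([#6])([#6])[#6] is the SMARTS for a tertiary amine: a trivalent nitrogen with no H, bonded to three carbons.
No fragment in the molecule satisfies every constraint, giving 0 matches.

0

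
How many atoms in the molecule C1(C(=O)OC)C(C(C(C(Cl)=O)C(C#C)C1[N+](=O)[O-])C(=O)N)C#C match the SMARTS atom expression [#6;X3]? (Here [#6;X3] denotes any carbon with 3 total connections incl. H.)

3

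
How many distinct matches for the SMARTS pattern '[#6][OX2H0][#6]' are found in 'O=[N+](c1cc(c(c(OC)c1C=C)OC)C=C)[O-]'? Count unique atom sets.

2

[#6][OX2H0][#6] is the SMARTS for an ether: an aliphatic oxygen bridging two carbons with no H on the oxygen.
The molecule carries 2 separate instances of a methoxy ether (-OCH3) meeting every constraint; each maps to a distinct set of atoms, giving 2 matches.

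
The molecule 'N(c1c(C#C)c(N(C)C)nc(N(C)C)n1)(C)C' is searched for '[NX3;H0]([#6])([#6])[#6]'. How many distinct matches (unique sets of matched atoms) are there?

3

[NX3;H0]([#6])([#6])[#6] is the SMARTS for a tertiary amine: a trivalent nitrogen with no H, bonded to three carbons.
The molecule carries 3 separate instances of a dimethylamino group (-N(CH3)2) meeting every constraint; each maps to a distinct set of atoms, giving 3 matches.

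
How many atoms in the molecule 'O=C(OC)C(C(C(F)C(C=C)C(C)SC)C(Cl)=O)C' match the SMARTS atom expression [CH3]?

4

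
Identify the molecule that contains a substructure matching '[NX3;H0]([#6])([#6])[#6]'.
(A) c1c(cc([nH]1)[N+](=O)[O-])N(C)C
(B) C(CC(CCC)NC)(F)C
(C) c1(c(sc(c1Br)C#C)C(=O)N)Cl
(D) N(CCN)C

[NX3;H0]([#6])([#6])[#6] describes a trivalent nitrogen with no H, bonded to three carbons (a tertiary amine).
(A) contains a dimethylamino group (-N(CH3)2), which satisfies every atom and bond constraint.
(B) has an N-methylamino group (-NHCH3) but the nitrogen still has one H (H1), not H0.
(C) has a primary amide (-C(=O)NH2) but the amide nitrogen has H2 and only one carbon neighbour.
(D) has a primary amino group (-NH2) but the nitrogen has H2, not H0 with three carbons.
So the answer is (A).

A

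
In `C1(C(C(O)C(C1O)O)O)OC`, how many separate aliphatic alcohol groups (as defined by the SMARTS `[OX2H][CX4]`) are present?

[OX2H][CX4] is the SMARTS for an aliphatic alcohol: a hydroxyl oxygen bound to an sp3 (X4) carbon.
The molecule carries 4 separate instances of a hydroxyl group (-OH) meeting every constraint; each maps to a distinct set of atoms, giving 4 matches.

4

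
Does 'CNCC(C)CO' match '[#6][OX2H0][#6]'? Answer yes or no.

The pattern [#6][OX2H0][#6] describes an aliphatic oxygen bridging two carbons with no H on the oxygen — an ether.
The closest candidate here is a hydroxyl group (-OH), but the oxygen has H1, not H0 bridging two carbons. No other fragment satisfies the full query, so there is no match.

No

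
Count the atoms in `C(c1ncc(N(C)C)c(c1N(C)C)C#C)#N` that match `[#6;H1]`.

2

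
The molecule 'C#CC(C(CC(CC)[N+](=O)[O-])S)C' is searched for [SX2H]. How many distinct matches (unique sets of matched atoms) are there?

[SX2H] is the SMARTS for a thiol: an aliphatic sulfur with two connections, one being H.
Exactly one fragment in the molecule meets all constraints, giving 1 match.

1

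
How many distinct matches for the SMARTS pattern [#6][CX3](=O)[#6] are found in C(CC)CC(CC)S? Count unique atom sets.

[#6][CX3](=O)[#6] is the SMARTS for a ketone: a carbonyl carbon (no H) flanked by two carbons.
No fragment in the molecule satisfies every constraint, giving 0 matches.

0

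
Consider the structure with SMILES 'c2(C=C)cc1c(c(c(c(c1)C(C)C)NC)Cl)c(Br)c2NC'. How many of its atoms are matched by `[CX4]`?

5

The query [CX4] means: C with X4: aliphatic carbon with exactly 4 total connections (bonds + H).
Check the 21 heavy atoms by environment: 10× c (aromatic, X3) → no; 2× N (X3) → no; 5× C (X4) → match; 1× Cl (X1) → no; 1× Br (X1) → no; 2× C (X3) → no.
That gives 5 matching atoms.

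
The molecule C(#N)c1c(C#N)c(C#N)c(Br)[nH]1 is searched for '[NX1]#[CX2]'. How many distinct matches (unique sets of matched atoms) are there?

3

[NX1]#[CX2] is the SMARTS for a nitrile: a nitrogen triple-bonded to a two-connected carbon.
The molecule carries 3 separate instances of a nitrile (-C#N) meeting every constraint; each maps to a distinct set of atoms, giving 3 matches.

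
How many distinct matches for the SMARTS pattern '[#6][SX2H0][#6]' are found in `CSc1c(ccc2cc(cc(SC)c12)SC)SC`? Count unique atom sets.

4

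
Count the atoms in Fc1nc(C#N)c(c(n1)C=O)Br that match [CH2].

0

The query [CH2] means: aliphatic carbon with exactly two hydrogens.
Check the 12 heavy atoms by environment: 2× n (aromatic, H0) → no; 4× c (aromatic, H0) → no; 1× F (H0) → no; 1× C (H1) → no; 1× O (H0) → no; 1× C (H0) → no; 1× N (H0) → no; 1× Br (H0) → no.
No environment satisfies the query, so 0 matching atoms.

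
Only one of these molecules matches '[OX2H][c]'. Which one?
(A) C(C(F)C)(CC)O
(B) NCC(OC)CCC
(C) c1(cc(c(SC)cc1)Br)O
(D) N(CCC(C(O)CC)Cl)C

[OX2H][c] describes a hydroxyl oxygen attached to an aromatic carbon (a phenol).
(A) has a hydroxyl group (-OH) but the -OH is on an aliphatic carbon, not an aromatic c.
(B) has a methoxy ether (-OCH3) but the oxygen has H0, not H1.
(C) contains a hydroxyl group (-OH), which satisfies every atom and bond constraint.
(D) has a hydroxyl group (-OH) but the -OH is on an aliphatic carbon, not an aromatic c.
So the answer is (C).

C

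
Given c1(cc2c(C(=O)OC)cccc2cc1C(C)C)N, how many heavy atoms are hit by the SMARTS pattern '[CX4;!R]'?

4

The query [CX4;!R] means: aliphatic carbon with four total connections, not in a ring.
Check the 18 heavy atoms by environment: 10× c (aromatic, X3, in 6-ring) → no; 1× C (X3, acyclic) → no; 1× O (X1, acyclic) → no; 1× O (X2, acyclic) → no; 4× C (X4, acyclic) → match; 1× N (X3, acyclic) → no.
That gives 4 matching atoms.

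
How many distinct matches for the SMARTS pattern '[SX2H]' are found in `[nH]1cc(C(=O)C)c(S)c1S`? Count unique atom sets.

2

[SX2H] is the SMARTS for a thiol: an aliphatic sulfur with two connections, one being H.
The molecule carries 2 separate instances of a thiol (-SH) meeting every constraint; each maps to a distinct set of atoms, giving 2 matches.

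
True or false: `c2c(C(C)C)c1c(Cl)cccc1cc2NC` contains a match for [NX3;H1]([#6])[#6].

True

The pattern [NX3;H1]([#6])[#6] describes a trivalent nitrogen with one H, bonded to two carbons — a secondary amine.
The molecule carries an N-methylamino group (-NHCH3), whose atoms satisfy every constraint of the query, so the pattern matches.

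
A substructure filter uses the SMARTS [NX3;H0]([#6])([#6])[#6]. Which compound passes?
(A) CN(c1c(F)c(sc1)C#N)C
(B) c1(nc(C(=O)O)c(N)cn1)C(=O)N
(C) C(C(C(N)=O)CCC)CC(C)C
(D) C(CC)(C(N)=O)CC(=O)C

A

[NX3;H0]([#6])([#6])[#6] describes a trivalent nitrogen with no H, bonded to three carbons (a tertiary amine).
(A) contains a dimethylamino group (-N(CH3)2), which satisfies every atom and bond constraint.
(B) has a primary amino group (-NH2) but the nitrogen has H2, not H0 with three carbons.
(C) has a primary amide (-C(=O)NH2) but the amide nitrogen has H2 and only one carbon neighbour.
(D) has a primary amide (-C(=O)NH2) but the amide nitrogen has H2 and only one carbon neighbour.
So the answer is (A).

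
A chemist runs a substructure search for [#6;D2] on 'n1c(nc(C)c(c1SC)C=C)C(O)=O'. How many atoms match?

1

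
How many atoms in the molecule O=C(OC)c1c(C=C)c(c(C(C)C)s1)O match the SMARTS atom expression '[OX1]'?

1

The query [OX1] means: aliphatic oxygen with one total connection — typically a carbonyl =O or an oxide.
Check the 15 heavy atoms by environment: 1× s (aromatic, X2) → no; 4× c (aromatic, X3) → no; 3× C (X3) → no; 1× O (X1) → match; 2× O (X2) → no; 4× C (X4) → no.
That gives 1 matching atom.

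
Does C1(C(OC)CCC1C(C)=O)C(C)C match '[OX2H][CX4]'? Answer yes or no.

No

The pattern [OX2H][CX4] describes a hydroxyl oxygen bound to an sp3 (X4) carbon — an aliphatic alcohol.
The closest candidate here is a methoxy ether (-OCH3), but the oxygen has H0 (ether), not H1. No other fragment satisfies the full query, so there is no match.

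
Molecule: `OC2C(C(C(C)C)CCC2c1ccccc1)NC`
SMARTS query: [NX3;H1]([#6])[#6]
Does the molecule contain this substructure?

Yes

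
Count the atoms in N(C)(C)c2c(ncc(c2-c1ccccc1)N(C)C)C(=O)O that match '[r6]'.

Check the 21 heavy atoms by environment: 1× n (aromatic, in 6-ring) → match; 11× c (aromatic, in 6-ring) → match; 2× N (acyclic) → no; 5× C (acyclic) → no; 2× O (acyclic) → no.
Summing the matching environments: 1 + 11 = 12 matching atoms.

12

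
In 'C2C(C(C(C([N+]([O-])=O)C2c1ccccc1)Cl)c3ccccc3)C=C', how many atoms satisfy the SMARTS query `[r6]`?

18

The query [r6] means: r6 matches atoms in a six-membered ring.
Check the 24 heavy atoms by environment: 6× C (in 6-ring) → match; 1× N (charge +1, acyclic) → no; 1× O (charge -1, acyclic) → no; 1× O (acyclic) → no; 1× Cl (acyclic) → no; 12× c (aromatic, in 6-ring) → match; 2× C (acyclic) → no.
Summing the matching environments: 6 + 12 = 18 matching atoms.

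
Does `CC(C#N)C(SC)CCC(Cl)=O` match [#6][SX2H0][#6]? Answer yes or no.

The pattern [#6][SX2H0][#6] describes an aliphatic sulfur bridging two carbons with no H on the sulfur — a thioether.
The molecule carries a methylthio ether (-SCH3), whose atoms satisfy every constraint of the query, so the pattern matches.

Yes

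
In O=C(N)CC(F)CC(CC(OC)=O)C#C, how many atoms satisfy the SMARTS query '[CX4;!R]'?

The query [CX4;!R] means: aliphatic carbon with four total connections, not in a ring.
Check the 15 heavy atoms by environment: 6× C (X4, acyclic) → match; 1× F (X1, acyclic) → no; 2× C (X3, acyclic) → no; 2× O (X1, acyclic) → no; 1× N (X3, acyclic) → no; 2× C (X2, acyclic) → no; 1× O (X2, acyclic) → no.
That gives 6 matching atoms.

6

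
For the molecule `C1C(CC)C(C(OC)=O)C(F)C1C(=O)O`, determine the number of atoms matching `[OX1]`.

2

The query [OX1] means: aliphatic oxygen with one total connection — typically a carbonyl =O or an oxide.
Check the 15 heavy atoms by environment: 8× C (X4) → no; 2× C (X3) → no; 2× O (X1) → match; 2× O (X2) → no; 1× F (X1) → no.
That gives 2 matching atoms.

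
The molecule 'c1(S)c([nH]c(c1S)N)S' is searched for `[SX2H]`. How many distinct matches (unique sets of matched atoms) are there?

[SX2H] is the SMARTS for a thiol: an aliphatic sulfur with two connections, one being H.
The molecule carries 3 separate instances of a thiol (-SH) meeting every constraint; each maps to a distinct set of atoms, giving 3 matches.

3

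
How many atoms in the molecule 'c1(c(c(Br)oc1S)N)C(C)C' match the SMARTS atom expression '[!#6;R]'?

1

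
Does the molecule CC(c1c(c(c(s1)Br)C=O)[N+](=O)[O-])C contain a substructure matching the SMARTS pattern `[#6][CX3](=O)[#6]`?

No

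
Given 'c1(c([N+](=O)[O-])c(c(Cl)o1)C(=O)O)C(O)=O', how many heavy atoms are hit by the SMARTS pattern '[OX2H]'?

The query [OX2H] means: aliphatic oxygen with two connections, one of which is H — an -OH oxygen.
Check the 15 heavy atoms by environment: 1× o (aromatic, H0, X2) → no; 4× c (aromatic, H0, X3) → no; 2× C (H0, X3) → no; 3× O (H0, X1) → no; 2× O (H1, X2) → match; 1× N (charge +1, H0, X3) → no; 1× O (charge -1, H0, X1) → no; 1× Cl (H0, X1) → no.
That gives 2 matching atoms.

2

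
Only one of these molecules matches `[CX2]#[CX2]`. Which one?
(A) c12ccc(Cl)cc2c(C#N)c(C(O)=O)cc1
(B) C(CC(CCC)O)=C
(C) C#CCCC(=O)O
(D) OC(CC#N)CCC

[CX2]#[CX2] describes a carbon-carbon triple bond (an alkyne).
(A) has a nitrile (-C#N) but the triple bond is C#N, not C#C.
(B) has a vinyl group (-CH=CH2) but the C=C is a double bond; both carbons are CX3, not CX2.
(C) contains an ethynyl group (-C#CH), which satisfies every atom and bond constraint.
(D) has a nitrile (-C#N) but the triple bond is C#N, not C#C.
So the answer is (C).

C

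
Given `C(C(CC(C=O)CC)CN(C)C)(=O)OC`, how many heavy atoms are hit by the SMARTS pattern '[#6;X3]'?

The query [#6;X3] means: any carbon (aromatic or not) with three total connections.
Check the 15 heavy atoms by environment: 9× C (X4) → no; 1× N (X3) → no; 2× C (X3) → match; 2× O (X1) → no; 1× O (X2) → no.
That gives 2 matching atoms.

2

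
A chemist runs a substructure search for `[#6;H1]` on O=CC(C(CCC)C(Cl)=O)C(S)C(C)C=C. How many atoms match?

6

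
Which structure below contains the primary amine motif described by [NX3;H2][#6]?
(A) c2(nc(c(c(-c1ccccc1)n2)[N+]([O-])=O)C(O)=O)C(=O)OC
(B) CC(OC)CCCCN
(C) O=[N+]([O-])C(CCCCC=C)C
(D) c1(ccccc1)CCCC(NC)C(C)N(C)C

[NX3;H2][#6] describes a trivalent nitrogen with two H attached to carbon (a primary amine).
(A) has a nitro group (-[N+](=O)[O-]) but the nitrogen is [N+] with no H, not NX3H2.
(B) contains a primary amino group (-NH2), which satisfies every atom and bond constraint.
(C) has a nitro group (-[N+](=O)[O-]) but the nitrogen is [N+] with no H, not NX3H2.
(D) has an N-methylamino group (-NHCH3) but the nitrogen bears two carbons and only one H (H1), not H2.
So the answer is (B).

B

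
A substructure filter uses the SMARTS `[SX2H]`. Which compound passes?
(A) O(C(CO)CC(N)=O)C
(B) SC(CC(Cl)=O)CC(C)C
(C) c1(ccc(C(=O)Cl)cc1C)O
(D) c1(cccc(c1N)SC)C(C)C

B

[SX2H] describes an aliphatic sulfur with two connections, one being H (a thiol).
(A) has a hydroxyl group (-OH) but it is an -OH, not an -SH.
(B) contains a thiol (-SH), which satisfies every atom and bond constraint.
(C) has a hydroxyl group (-OH) but it is an -OH, not an -SH.
(D) has a methylthio ether (-SCH3) but the sulfur has H0 (bonded to two carbons), not H1.
So the answer is (B).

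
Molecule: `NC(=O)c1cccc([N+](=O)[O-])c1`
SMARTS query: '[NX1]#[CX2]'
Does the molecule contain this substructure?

The pattern [NX1]#[CX2] describes a nitrogen triple-bonded to a two-connected carbon — a nitrile.
The closest candidate here is a primary amide (-C(=O)NH2), but the nitrogen is NX3, not NX1. No other fragment satisfies the full query, so there is no match.

No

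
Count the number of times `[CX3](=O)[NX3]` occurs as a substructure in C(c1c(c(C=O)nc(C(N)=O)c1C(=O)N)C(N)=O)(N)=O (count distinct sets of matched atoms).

4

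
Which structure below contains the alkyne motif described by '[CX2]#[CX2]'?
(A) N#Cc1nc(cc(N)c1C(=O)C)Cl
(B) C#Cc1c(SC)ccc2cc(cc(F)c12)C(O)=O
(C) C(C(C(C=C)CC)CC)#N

B

[CX2]#[CX2] describes a carbon-carbon triple bond (an alkyne).
(A) has a nitrile (-C#N) but the triple bond is C#N, not C#C.
(B) contains an ethynyl group (-C#CH), which satisfies every atom and bond constraint.
(C) has a nitrile (-C#N) but the triple bond is C#N, not C#C.
So the answer is (B).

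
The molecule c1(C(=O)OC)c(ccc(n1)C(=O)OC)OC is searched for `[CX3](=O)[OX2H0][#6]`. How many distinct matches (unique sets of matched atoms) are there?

[CX3](=O)[OX2H0][#6] is the SMARTS for an ester: a carbonyl carbon bonded to an oxygen that is itself bonded to carbon (no H on that O).
The molecule carries 2 separate instances of a methyl-ester group (-C(=O)OCH3) meeting every constraint; each maps to a distinct set of atoms, giving 2 matches.

2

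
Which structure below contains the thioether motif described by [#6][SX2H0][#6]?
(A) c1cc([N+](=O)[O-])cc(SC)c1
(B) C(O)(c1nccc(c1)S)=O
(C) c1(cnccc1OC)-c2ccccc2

A

[#6][SX2H0][#6] describes an aliphatic sulfur bridging two carbons with no H on the sulfur (a thioether).
(A) contains a methylthio ether (-SCH3), which satisfies every atom and bond constraint.
(B) has a thiol (-SH) but the sulfur has H1, not H0 bridging two carbons.
(C) has a methoxy ether (-OCH3) but the bridging atom is O, not S.
So the answer is (A).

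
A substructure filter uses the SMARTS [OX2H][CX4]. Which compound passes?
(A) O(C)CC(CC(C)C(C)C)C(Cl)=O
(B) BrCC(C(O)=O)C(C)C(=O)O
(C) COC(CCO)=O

C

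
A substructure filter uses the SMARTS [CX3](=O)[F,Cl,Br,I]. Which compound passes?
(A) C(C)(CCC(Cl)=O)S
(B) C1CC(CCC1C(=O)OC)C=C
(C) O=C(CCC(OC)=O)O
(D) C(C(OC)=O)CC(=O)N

A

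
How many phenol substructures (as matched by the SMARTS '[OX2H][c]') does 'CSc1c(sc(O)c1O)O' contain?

[OX2H][c] is the SMARTS for a phenol: a hydroxyl oxygen attached to an aromatic carbon.
The molecule carries 3 separate instances of a hydroxyl group (-OH) meeting every constraint; each maps to a distinct set of atoms, giving 3 matches.

3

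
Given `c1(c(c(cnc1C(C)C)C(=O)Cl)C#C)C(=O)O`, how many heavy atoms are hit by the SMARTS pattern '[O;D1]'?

3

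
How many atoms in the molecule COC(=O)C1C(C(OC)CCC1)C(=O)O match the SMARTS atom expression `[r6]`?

6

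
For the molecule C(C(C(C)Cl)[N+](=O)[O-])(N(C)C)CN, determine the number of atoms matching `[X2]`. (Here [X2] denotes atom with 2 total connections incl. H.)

0

The query [X2] means: any atom with exactly two total connections (bonds + H).
Check the 13 heavy atoms by environment: 7× C (X4) → no; 2× N (X3) → no; 1× N (charge +1, X3) → no; 1× O (charge -1, X1) → no; 1× O (X1) → no; 1× Cl (X1) → no.
No environment satisfies the query, so 0 matching atoms.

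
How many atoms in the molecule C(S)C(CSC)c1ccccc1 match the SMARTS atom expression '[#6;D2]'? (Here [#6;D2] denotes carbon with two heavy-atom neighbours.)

7

The query [#6;D2] means: any carbon bonded to exactly two heavy atoms.
Check the 12 heavy atoms by environment: 2× C (D2) → match; 1× C (D3) → no; 1× S (D2) → no; 1× C (D1) → no; 1× c (aromatic, D3) → no; 5× c (aromatic, D2) → match; 1× S (D1) → no.
Summing the matching environments: 2 + 5 = 7 matching atoms.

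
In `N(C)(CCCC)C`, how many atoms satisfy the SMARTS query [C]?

6

The query [C] means: uppercase C matches aliphatic (non-aromatic) carbon only.
Check the 7 heavy atoms by environment: 6× C → match; 1× N → no.
That gives 6 matching atoms.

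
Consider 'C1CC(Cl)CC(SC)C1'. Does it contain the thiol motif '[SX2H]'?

No

The pattern [SX2H] describes an aliphatic sulfur with two connections, one being H — a thiol.
The closest candidate here is a methylthio ether (-SCH3), but the sulfur has H0 (bonded to two carbons), not H1. No other fragment satisfies the full query, so there is no match.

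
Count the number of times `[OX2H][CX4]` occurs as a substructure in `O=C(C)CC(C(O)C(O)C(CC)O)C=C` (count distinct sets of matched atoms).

[OX2H][CX4] is the SMARTS for an aliphatic alcohol: a hydroxyl oxygen bound to an sp3 (X4) carbon.
The molecule carries 3 separate instances of a hydroxyl group (-OH) meeting every constraint; each maps to a distinct set of atoms, giving 3 matches.

3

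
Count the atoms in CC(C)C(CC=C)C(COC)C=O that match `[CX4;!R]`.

8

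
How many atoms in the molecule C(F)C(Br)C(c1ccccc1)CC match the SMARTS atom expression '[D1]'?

Check the 13 heavy atoms by environment: 2× C (D2) → no; 2× C (D3) → no; 1× C (D1) → match; 1× F (D1) → match; 1× Br (D1) → match; 1× c (aromatic, D3) → no; 5× c (aromatic, D2) → no.
Summing the matching environments: 1 + 1 + 1 = 3 matching atoms.

3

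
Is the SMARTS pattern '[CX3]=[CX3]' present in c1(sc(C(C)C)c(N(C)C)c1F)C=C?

Yes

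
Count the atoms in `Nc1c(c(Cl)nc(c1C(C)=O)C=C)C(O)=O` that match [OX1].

2

The query [OX1] means: aliphatic oxygen with one total connection — typically a carbonyl =O or an oxide.
Check the 16 heavy atoms by environment: 1× n (aromatic, X2) → no; 5× c (aromatic, X3) → no; 4× C (X3) → no; 2× O (X1) → match; 1× O (X2) → no; 1× Cl (X1) → no; 1× C (X4) → no; 1× N (X3) → no.
That gives 2 matching atoms.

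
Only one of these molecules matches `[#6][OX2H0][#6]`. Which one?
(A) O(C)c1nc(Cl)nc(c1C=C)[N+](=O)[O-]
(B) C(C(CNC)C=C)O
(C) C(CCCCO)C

A

[#6][OX2H0][#6] describes an aliphatic oxygen bridging two carbons with no H on the oxygen (an ether).
(A) contains a methoxy ether (-OCH3), which satisfies every atom and bond constraint.
(B) has a hydroxyl group (-OH) but the oxygen has H1, not H0 bridging two carbons.
(C) has a hydroxyl group (-OH) but the oxygen has H1, not H0 bridging two carbons.
So the answer is (A).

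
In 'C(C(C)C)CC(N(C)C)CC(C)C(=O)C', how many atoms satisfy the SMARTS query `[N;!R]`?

1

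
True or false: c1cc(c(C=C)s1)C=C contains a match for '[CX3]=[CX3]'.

The pattern [CX3]=[CX3] describes a non-aromatic C=C double bond between two sp2 carbons — an alkene.
The molecule carries a vinyl group (-CH=CH2), whose atoms satisfy every constraint of the query, so the pattern matches.

True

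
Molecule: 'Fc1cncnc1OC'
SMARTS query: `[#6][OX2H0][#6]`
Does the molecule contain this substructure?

The pattern [#6][OX2H0][#6] describes an aliphatic oxygen bridging two carbons with no H on the oxygen — an ether.
The molecule carries a methoxy ether (-OCH3), whose atoms satisfy every constraint of the query, so the pattern matches.

Yes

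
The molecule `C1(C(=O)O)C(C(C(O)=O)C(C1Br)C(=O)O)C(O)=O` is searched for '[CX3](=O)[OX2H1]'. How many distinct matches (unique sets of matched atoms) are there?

[CX3](=O)[OX2H1] is the SMARTS for a carboxylic acid: an sp2 carbon double-bonded to O and single-bonded to an -OH oxygen.
The molecule carries 4 separate instances of a carboxylic acid group (-C(=O)OH) meeting every constraint; each maps to a distinct set of atoms, giving 4 matches.

4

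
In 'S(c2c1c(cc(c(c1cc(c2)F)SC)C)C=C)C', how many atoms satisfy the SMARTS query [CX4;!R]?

3

Check the 18 heavy atoms by environment: 10× c (aromatic, X3, in 6-ring) → no; 2× S (X2, acyclic) → no; 3× C (X4, acyclic) → match; 1× F (X1, acyclic) → no; 2× C (X3, acyclic) → no.
That gives 3 matching atoms.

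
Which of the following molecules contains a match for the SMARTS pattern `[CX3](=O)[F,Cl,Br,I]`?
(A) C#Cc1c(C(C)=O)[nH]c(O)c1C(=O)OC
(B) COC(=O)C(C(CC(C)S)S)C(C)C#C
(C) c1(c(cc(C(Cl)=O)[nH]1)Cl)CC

C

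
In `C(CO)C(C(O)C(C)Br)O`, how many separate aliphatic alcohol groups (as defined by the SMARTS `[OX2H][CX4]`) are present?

3

[OX2H][CX4] is the SMARTS for an aliphatic alcohol: a hydroxyl oxygen bound to an sp3 (X4) carbon.
The molecule carries 3 separate instances of a hydroxyl group (-OH) meeting every constraint; each maps to a distinct set of atoms, giving 3 matches.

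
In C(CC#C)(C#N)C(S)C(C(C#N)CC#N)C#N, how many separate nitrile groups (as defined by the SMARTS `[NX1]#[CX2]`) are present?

[NX1]#[CX2] is the SMARTS for a nitrile: a nitrogen triple-bonded to a two-connected carbon.
The molecule carries 4 separate instances of a nitrile (-C#N) meeting every constraint; each maps to a distinct set of atoms, giving 4 matches.

4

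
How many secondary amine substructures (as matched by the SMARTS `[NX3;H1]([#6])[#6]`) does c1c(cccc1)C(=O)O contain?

0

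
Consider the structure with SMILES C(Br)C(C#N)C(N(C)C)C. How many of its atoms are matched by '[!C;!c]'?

3

Check the 10 heavy atoms by environment: 7× C → no; 2× N → match; 1× Br → match.
Summing the matching environments: 2 + 1 = 3 matching atoms.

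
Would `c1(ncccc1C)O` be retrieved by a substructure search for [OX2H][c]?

The pattern [OX2H][c] describes a hydroxyl oxygen attached to an aromatic carbon — a phenol.
The molecule carries a hydroxyl group (-OH), whose atoms satisfy every constraint of the query, so the pattern matches.

Yes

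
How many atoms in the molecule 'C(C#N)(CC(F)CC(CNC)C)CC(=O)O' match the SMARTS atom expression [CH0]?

The query [CH0] means: aliphatic carbon with no attached hydrogen.
Check the 16 heavy atoms by environment: 4× C (H2) → no; 3× C (H1) → no; 1× F (H0) → no; 2× C (H3) → no; 2× C (H0) → match; 1× O (H0) → no; 1× O (H1) → no; 1× N (H1) → no; 1× N (H0) → no.
That gives 2 matching atoms.

2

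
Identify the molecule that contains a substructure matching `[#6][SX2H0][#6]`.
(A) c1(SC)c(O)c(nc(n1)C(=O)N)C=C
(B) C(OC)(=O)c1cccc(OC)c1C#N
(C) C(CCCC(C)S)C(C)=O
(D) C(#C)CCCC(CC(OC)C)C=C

[#6][SX2H0][#6] describes an aliphatic sulfur bridging two carbons with no H on the sulfur (a thioether).
(A) contains a methylthio ether (-SCH3), which satisfies every atom and bond constraint.
(B) has a methoxy ether (-OCH3) but the bridging atom is O, not S.
(C) has a thiol (-SH) but the sulfur has H1, not H0 bridging two carbons.
(D) has a methoxy ether (-OCH3) but the bridging atom is O, not S.
So the answer is (A).

A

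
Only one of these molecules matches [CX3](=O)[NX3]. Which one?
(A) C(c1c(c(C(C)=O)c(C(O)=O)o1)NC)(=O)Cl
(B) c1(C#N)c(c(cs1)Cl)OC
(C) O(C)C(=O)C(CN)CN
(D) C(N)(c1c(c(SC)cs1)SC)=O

D

[CX3](=O)[NX3] describes a carbonyl carbon bonded to a trivalent nitrogen (an amide).
(A) has a carboxylic acid group (-C(=O)OH) but the carbonyl is bonded to O, not to an NX3 nitrogen.
(B) has a nitrile (-C#N) but the nitrile N is NX1 (triple-bonded), not NX3.
(C) has a methyl-ester group (-C(=O)OCH3) but the carbonyl is bonded to O, not to an NX3 nitrogen.
(D) contains a primary amide (-C(=O)NH2), which satisfies every atom and bond constraint.
So the answer is (D).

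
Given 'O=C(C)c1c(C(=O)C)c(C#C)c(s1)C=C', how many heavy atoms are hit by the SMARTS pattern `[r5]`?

Check the 15 heavy atoms by environment: 1× s (aromatic, in 5-ring) → match; 4× c (aromatic, in 5-ring) → match; 8× C (acyclic) → no; 2× O (acyclic) → no.
Summing the matching environments: 1 + 4 = 5 matching atoms.

5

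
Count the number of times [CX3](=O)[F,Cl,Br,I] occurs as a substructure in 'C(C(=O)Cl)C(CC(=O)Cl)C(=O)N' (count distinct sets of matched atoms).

2

[CX3](=O)[F,Cl,Br,I] is the SMARTS for an acyl halide: a carbonyl carbon bonded to a halogen.
The molecule carries 2 separate instances of an acyl chloride (-C(=O)Cl) meeting every constraint; each maps to a distinct set of atoms, giving 2 matches.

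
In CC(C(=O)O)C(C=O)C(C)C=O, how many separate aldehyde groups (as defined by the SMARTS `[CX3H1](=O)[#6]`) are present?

[CX3H1](=O)[#6] is the SMARTS for an aldehyde: an sp2 carbon with one H, double-bonded to O and single-bonded to carbon.
The molecule carries 2 separate instances of an aldehyde (-CHO) meeting every constraint; each maps to a distinct set of atoms, giving 2 matches.

2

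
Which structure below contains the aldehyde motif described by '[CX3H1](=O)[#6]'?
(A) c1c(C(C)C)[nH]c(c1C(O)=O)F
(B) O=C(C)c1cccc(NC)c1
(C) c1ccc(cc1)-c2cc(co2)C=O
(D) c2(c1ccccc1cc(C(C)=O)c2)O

C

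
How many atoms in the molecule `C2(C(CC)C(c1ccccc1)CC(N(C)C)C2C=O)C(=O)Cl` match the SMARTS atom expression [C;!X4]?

The query [C;!X4] means: aliphatic carbon that does not have four total connections.
Check the 22 heavy atoms by environment: 10× C (X4) → no; 2× C (X3) → match; 2× O (X1) → no; 1× Cl (X1) → no; 1× N (X3) → no; 6× c (aromatic, X3) → no.
That gives 2 matching atoms.

2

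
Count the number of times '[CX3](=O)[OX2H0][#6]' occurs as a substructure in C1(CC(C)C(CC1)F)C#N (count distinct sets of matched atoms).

[CX3](=O)[OX2H0][#6] is the SMARTS for an ester: a carbonyl carbon bonded to an oxygen that is itself bonded to carbon (no H on that O).
No fragment in the molecule satisfies every constraint, giving 0 matches.

0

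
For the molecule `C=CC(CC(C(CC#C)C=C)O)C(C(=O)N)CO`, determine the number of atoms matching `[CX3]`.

5

The query [CX3] means: C with X3: aliphatic carbon with exactly 3 total connections.
Check the 18 heavy atoms by environment: 7× C (X4) → no; 2× O (X2) → no; 5× C (X3) → match; 1× O (X1) → no; 1× N (X3) → no; 2× C (X2) → no.
That gives 5 matching atoms.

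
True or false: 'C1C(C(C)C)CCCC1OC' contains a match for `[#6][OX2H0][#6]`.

The pattern [#6][OX2H0][#6] describes an aliphatic oxygen bridging two carbons with no H on the oxygen — an ether.
The molecule carries a methoxy ether (-OCH3), whose atoms satisfy every constraint of the query, so the pattern matches.

True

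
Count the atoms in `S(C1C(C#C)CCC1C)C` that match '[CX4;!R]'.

2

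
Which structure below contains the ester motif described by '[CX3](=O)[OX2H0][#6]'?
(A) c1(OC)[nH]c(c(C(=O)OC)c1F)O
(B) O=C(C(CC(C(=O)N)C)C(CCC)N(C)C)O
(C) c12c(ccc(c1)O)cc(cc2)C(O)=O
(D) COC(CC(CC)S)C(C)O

A

[CX3](=O)[OX2H0][#6] describes a carbonyl carbon bonded to an oxygen that is itself bonded to carbon (no H on that O) (an ester).
(A) contains a methyl-ester group (-C(=O)OCH3), which satisfies every atom and bond constraint.
(B) has a carboxylic acid group (-C(=O)OH) but the singly-bonded O carries H (OX2H1, not H0).
(C) has a carboxylic acid group (-C(=O)OH) but the singly-bonded O carries H (OX2H1, not H0).
(D) has a methoxy ether (-OCH3) but the ether oxygen is not adjacent to a C=O carbon.
So the answer is (A).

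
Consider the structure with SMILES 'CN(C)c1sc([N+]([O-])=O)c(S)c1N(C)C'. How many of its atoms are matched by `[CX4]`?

The query [CX4] means: C with X4: aliphatic carbon with exactly 4 total connections (bonds + H).
Check the 15 heavy atoms by environment: 1× s (aromatic, X2) → no; 4× c (aromatic, X3) → no; 2× N (X3) → no; 4× C (X4) → match; 1× N (charge +1, X3) → no; 1× O (charge -1, X1) → no; 1× O (X1) → no; 1× S (X2) → no.
That gives 4 matching atoms.

4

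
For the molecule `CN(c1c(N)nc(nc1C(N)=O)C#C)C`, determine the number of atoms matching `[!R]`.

The query [!R] means: !R matches any atom not in a ring.
Check the 15 heavy atoms by environment: 2× n (aromatic, in 6-ring) → no; 4× c (aromatic, in 6-ring) → no; 5× C (acyclic) → match; 1× O (acyclic) → match; 3× N (acyclic) → match.
Summing the matching environments: 5 + 1 + 3 = 9 matching atoms.

9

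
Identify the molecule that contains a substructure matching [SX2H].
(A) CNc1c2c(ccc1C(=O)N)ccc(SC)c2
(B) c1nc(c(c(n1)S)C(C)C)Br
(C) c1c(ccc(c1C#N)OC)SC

B

[SX2H] describes an aliphatic sulfur with two connections, one being H (a thiol).
(A) has a methylthio ether (-SCH3) but the sulfur has H0 (bonded to two carbons), not H1.
(B) contains a thiol (-SH), which satisfies every atom and bond constraint.
(C) has a methylthio ether (-SCH3) but the sulfur has H0 (bonded to two carbons), not H1.
So the answer is (B).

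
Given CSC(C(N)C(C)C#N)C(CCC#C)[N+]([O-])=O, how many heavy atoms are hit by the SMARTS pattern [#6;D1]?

The query [#6;D1] means: carbon bonded to exactly one heavy atom.
Check the 17 heavy atoms by environment: 4× C (D2) → no; 4× C (D3) → no; 3× C (D1) → match; 1× S (D2) → no; 1× N (charge +1, D3) → no; 1× O (charge -1, D1) → no; 1× O (D1) → no; 2× N (D1) → no.
That gives 3 matching atoms.

3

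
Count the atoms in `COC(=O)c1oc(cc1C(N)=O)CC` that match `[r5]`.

5

The query [r5] means: r5 matches atoms in a five-membered ring.
Check the 14 heavy atoms by environment: 1× o (aromatic, in 5-ring) → match; 4× c (aromatic, in 5-ring) → match; 5× C (acyclic) → no; 3× O (acyclic) → no; 1× N (acyclic) → no.
Summing the matching environments: 1 + 4 = 5 matching atoms.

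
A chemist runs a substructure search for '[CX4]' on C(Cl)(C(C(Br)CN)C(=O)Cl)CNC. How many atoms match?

6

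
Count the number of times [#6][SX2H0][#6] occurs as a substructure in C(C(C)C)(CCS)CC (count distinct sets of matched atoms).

0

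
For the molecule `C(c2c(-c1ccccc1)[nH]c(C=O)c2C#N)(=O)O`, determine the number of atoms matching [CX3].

2

The query [CX3] means: C with X3: aliphatic carbon with exactly 3 total connections.
Check the 18 heavy atoms by environment: 1× n (aromatic, X3) → no; 10× c (aromatic, X3) → no; 1× C (X2) → no; 1× N (X1) → no; 2× C (X3) → match; 2× O (X1) → no; 1× O (X2) → no.
That gives 2 matching atoms.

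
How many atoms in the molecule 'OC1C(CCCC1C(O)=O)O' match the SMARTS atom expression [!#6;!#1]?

4

The query [!#6;!#1] means: not carbon and not hydrogen — any heteroatom.
Check the 11 heavy atoms by environment: 7× C → no; 4× O → match.
That gives 4 matching atoms.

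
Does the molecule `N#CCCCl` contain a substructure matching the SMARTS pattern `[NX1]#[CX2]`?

The pattern [NX1]#[CX2] describes a nitrogen triple-bonded to a two-connected carbon — a nitrile.
The molecule carries a nitrile (-C#N), whose atoms satisfy every constraint of the query, so the pattern matches.

Yes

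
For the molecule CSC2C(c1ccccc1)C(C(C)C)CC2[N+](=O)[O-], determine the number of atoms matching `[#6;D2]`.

6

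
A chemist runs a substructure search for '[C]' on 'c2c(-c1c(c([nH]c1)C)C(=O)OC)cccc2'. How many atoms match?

3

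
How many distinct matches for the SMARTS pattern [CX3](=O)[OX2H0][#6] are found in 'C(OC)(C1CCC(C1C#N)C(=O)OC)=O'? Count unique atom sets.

2

[CX3](=O)[OX2H0][#6] is the SMARTS for an ester: a carbonyl carbon bonded to an oxygen that is itself bonded to carbon (no H on that O).
The molecule carries 2 separate instances of a methyl-ester group (-C(=O)OCH3) meeting every constraint; each maps to a distinct set of atoms, giving 2 matches.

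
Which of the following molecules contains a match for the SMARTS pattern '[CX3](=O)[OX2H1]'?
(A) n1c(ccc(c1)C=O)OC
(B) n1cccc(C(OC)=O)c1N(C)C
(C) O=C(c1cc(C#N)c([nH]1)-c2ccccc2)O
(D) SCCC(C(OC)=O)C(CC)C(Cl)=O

C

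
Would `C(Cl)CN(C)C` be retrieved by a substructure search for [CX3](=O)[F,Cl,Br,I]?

No

The pattern [CX3](=O)[F,Cl,Br,I] describes a carbonyl carbon bonded to a halogen — an acyl halide.
The closest candidate here is a chloro substituent, but the Cl is not on a carbonyl carbon. No other fragment satisfies the full query, so there is no match.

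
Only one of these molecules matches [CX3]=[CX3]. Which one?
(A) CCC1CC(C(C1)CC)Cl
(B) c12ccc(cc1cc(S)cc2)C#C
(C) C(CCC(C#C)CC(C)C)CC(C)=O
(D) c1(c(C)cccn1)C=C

D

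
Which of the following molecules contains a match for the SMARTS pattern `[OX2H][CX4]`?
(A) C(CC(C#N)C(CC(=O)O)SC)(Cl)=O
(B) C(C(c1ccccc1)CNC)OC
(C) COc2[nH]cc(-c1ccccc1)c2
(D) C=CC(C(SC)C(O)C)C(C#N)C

D

[OX2H][CX4] describes a hydroxyl oxygen bound to an sp3 (X4) carbon (an aliphatic alcohol).
(A) has a carboxylic acid group (-C(=O)OH) but the -OH is on a CX3 carbonyl carbon, not a CX4 carbon.
(B) has a methoxy ether (-OCH3) but the oxygen has H0 (ether), not H1.
(C) has a methoxy ether (-OCH3) but the oxygen has H0 (ether), not H1.
(D) contains a hydroxyl group (-OH), which satisfies every atom and bond constraint.
So the answer is (D).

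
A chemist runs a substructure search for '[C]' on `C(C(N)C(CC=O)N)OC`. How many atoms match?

Check the 10 heavy atoms by environment: 6× C → match; 2× O → no; 2× N → no.
That gives 6 matching atoms.

6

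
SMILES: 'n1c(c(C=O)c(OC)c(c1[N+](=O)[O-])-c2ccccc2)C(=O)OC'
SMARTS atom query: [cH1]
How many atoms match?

5

The query [cH1] means: aromatic carbon bearing exactly one hydrogen.
Check the 23 heavy atoms by environment: 1× n (aromatic, H0) → no; 6× c (aromatic, H0) → no; 1× C (H1) → no; 5× O (H0) → no; 5× c (aromatic, H1) → match; 2× C (H3) → no; 1× C (H0) → no; 1× N (charge +1, H0) → no; 1× O (charge -1, H0) → no.
That gives 5 matching atoms.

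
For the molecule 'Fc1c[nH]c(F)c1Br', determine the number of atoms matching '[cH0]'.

3

Check the 8 heavy atoms by environment: 1× n (aromatic, H1) → no; 3× c (aromatic, H0) → match; 1× c (aromatic, H1) → no; 2× F (H0) → no; 1× Br (H0) → no.
That gives 3 matching atoms.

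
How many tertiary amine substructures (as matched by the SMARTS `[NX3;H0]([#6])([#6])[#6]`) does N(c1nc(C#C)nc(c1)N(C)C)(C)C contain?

[NX3;H0]([#6])([#6])[#6] is the SMARTS for a tertiary amine: a trivalent nitrogen with no H, bonded to three carbons.
The molecule carries 2 separate instances of a dimethylamino group (-N(CH3)2) meeting every constraint; each maps to a distinct set of atoms, giving 2 matches.

2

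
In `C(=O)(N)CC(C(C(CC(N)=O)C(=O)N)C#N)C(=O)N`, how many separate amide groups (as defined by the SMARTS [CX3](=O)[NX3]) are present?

[CX3](=O)[NX3] is the SMARTS for an amide: a carbonyl carbon bonded to a trivalent nitrogen.
The molecule carries 4 separate instances of a primary amide (-C(=O)NH2) meeting every constraint; each maps to a distinct set of atoms, giving 4 matches.

4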